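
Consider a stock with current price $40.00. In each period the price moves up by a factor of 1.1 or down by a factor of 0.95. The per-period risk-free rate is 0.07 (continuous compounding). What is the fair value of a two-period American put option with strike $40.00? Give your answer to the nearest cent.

Risk-neutral probability p = (e^0.07 − 0.95)/(1.1 − 0.95) = 0.1225/0.1500 = 0.8167
Terminal stock prices: S_uu = 48.4, S_ud = 41.8, S_dd = 36.1
Terminal payoffs (K − S): max(-8.4, 0) = 0, max(-1.8, 0) = 0, max(3.9, 0) = 3.9
Node u (S = 44): continuation = e^(−0.07)·[0.8167·0.0000 + 0.1833·0.0000] = 0.0000; exercise value = 0.0000 ≤ continuation, so V_u = 0.0000
Node d (S = 38): continuation = e^(−0.07)·[0.8167·0.0000 + 0.1833·3.9000] = 0.6665; exercise value = 2.0000 > continuation, so V_d = 2.0000 (exercise)
Node 0 (S = 40): continuation = e^(−0.07)·[0.8167·0.0000 + 0.1833·2.0000] = 0.3418; exercise value = 0.0000 ≤ continuation, so V_0 = 0.3418

$0.34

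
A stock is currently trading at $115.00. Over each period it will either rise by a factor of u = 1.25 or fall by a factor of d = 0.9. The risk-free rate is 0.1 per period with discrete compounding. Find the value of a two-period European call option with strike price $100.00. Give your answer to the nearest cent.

$33.40

Risk-neutral probability p = (1 + 0.1 − 0.9)/(1.25 − 0.9) = 0.2000/0.3500 = 0.5714
Terminal stock prices: S_uu = 179.7, S_ud = 129.4, S_dd = 93.15
Terminal payoffs (S − K): max(79.69, 0) = 79.69, max(29.38, 0) = 29.38, max(-6.85, 0) = 0
Node u (S = 143.8): V_u = 1/1.1·[0.5714·79.6875 + 0.4286·29.3750] = 52.8409
Node d (S = 103.5): V_d = 1/1.1·[0.5714·29.3750 + 0.4286·0.0000] = 15.2597
Node 0 (S = 115): V_0 = 1/1.1·[0.5714·52.8409 + 0.4286·15.2597] = 33.3952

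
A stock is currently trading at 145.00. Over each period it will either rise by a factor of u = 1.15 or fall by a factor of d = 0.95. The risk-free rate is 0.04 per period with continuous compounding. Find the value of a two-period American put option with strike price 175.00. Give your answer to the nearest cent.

Risk-neutral probability p = (e^0.04 − 0.95)/(1.15 − 0.95) = 0.0908/0.2000 = 0.4541
Terminal stock prices: S_uu = 191.8, S_ud = 158.4, S_dd = 130.9
Terminal payoffs (K − S): max(-16.76, 0) = 0, max(16.59, 0) = 16.59, max(44.14, 0) = 44.14
Node u (S = 166.8): continuation = e^(−0.04)·[0.4541·0.0000 + 0.5459·16.5875] = 8.7008; exercise value = 8.2500 ≤ continuation, so V_u = 8.7008
Node d (S = 137.8): continuation = e^(−0.04)·[0.4541·16.5875 + 0.5459·44.1375] = 30.3882; exercise value = 37.2500 > continuation, so V_d = 37.2500 (exercise)
Node 0 (S = 145): continuation = e^(−0.04)·[0.4541·8.7008 + 0.5459·37.2500] = 23.3348; exercise value = 30.0000 > continuation, so V_0 = 30.0000 (exercise)

30.00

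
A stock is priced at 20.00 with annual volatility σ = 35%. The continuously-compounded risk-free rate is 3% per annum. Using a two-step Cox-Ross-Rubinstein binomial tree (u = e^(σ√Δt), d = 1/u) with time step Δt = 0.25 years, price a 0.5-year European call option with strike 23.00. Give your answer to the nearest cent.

CRR parameters: u = e^(σ√Δt) = e^(0.35·√0.25) = 1.1912, d = 1/u = 0.8395
Per-period rate: rΔt = 0.03·0.25 = 0.0075, so R = e^0.0075 = 1.0075
Risk-neutral probability p = (e^0.0075 − 0.8395)/(1.1912 − 0.8395) = 0.1681/0.3518 = 0.4778
Terminal stock prices: S_uu = 28.38, S_ud = 20, S_dd = 14.09
Terminal payoffs (S − K): max(5.381, 0) = 5.381, max(-3, 0) = 0, max(-8.906, 0) = 0
Node u (S = 23.82): V_u = e^(−0.0075)·[0.4778·5.3814 + 0.5222·0.0000] = 2.5518
Node d (S = 16.79): V_d = e^(−0.0075)·[0.4778·0.0000 + 0.5222·0.0000] = 0.0000
Node 0 (S = 20): V_0 = e^(−0.0075)·[0.4778·2.5518 + 0.5222·0.0000] = 1.2100

1.21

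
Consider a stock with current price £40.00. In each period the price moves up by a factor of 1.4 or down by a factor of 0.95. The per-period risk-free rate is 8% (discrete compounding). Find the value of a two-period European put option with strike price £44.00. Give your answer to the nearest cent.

£3.42

Risk-neutral probability p = (1 + 0.08 − 0.95)/(1.4 − 0.95) = 0.1300/0.4500 = 0.2889
Terminal stock prices: S_uu = 78.4, S_ud = 53.2, S_dd = 36.1
Terminal payoffs (K − S): max(-34.4, 0) = 0, max(-9.2, 0) = 0, max(7.9, 0) = 7.9
Node u (S = 56): V_u = 1/1.08·[0.2889·0.0000 + 0.7111·0.0000] = 0.0000
Node d (S = 38): V_d = 1/1.08·[0.2889·0.0000 + 0.7111·7.9000] = 5.2016
Node 0 (S = 40): V_0 = 1/1.08·[0.2889·0.0000 + 0.7111·5.2016] = 3.4250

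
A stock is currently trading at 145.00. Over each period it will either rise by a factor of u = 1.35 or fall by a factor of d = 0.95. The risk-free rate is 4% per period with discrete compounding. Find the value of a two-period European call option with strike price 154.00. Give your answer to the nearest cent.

15.47

Risk-neutral probability p = (1 + 0.04 − 0.95)/(1.35 − 0.95) = 0.0900/0.4000 = 0.2250
Terminal stock prices: S_uu = 264.3, S_ud = 186, S_dd = 130.9
Terminal payoffs (S − K): max(110.3, 0) = 110.3, max(31.96, 0) = 31.96, max(-23.14, 0) = 0
Node u (S = 195.8): V_u = 1/1.04·[0.2250·110.2625 + 0.7750·31.9625] = 47.6731
Node d (S = 137.8): V_d = 1/1.04·[0.2250·31.9625 + 0.7750·0.0000] = 6.9150
Node 0 (S = 145): V_0 = 1/1.04·[0.2250·47.6731 + 0.7750·6.9150] = 15.4669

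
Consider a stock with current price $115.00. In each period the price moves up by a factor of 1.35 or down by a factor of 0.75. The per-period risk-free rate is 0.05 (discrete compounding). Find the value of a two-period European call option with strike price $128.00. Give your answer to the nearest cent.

Risk-neutral probability p = (1 + 0.05 − 0.75)/(1.35 − 0.75) = 0.3000/0.6000 = 0.5000
Terminal stock prices: S_uu = 209.6, S_ud = 116.4, S_dd = 64.69
Terminal payoffs (S − K): max(81.59, 0) = 81.59, max(-11.56, 0) = 0, max(-63.31, 0) = 0
Node u (S = 155.2): V_u = 1/1.05·[0.5000·81.5875 + 0.5000·0.0000] = 38.8512
Node d (S = 86.25): V_d = 1/1.05·[0.5000·0.0000 + 0.5000·0.0000] = 0.0000
Node 0 (S = 115): V_0 = 1/1.05·[0.5000·38.8512 + 0.5000·0.0000] = 18.5006

$18.50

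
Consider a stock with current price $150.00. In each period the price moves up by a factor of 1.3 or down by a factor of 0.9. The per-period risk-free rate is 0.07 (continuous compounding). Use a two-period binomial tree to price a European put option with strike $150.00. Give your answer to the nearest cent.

$8.01

Risk-neutral probability p = (e^0.07 − 0.9)/(1.3 − 0.9) = 0.1725/0.4000 = 0.4313
Terminal stock prices: S_uu = 253.5, S_ud = 175.5, S_dd = 121.5
Terminal payoffs (K − S): max(-103.5, 0) = 0, max(-25.5, 0) = 0, max(28.5, 0) = 28.5
Node u (S = 195): V_u = e^(−0.07)·[0.4313·0.0000 + 0.5687·0.0000] = 0.0000
Node d (S = 135): V_d = e^(−0.07)·[0.4313·0.0000 + 0.5687·28.5000] = 15.1130
Node 0 (S = 150): V_0 = e^(−0.07)·[0.4313·0.0000 + 0.5687·15.1130] = 8.0141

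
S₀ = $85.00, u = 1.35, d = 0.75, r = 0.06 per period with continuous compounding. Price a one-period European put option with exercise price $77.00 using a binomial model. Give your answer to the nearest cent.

$5.99

Risk-neutral probability p = (e^0.06 − 0.75)/(1.35 − 0.75) = 0.3118/0.6000 = 0.5197
Terminal stock prices: S_u = 114.8, S_d = 63.75
Terminal payoffs (K − S): max(-37.75, 0) = 0, max(13.25, 0) = 13.25
Node 0 (S = 85): V_0 = e^(−0.06)·[0.5197·0.0000 + 0.4803·13.2500] = 5.9930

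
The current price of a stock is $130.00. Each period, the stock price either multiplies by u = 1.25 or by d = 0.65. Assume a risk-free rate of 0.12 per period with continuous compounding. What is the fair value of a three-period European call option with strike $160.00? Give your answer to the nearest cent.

$33.02

Risk-neutral probability p = (e^0.12 − 0.65)/(1.25 − 0.65) = 0.4775/0.6000 = 0.7958
Terminal stock prices: S_uuu = 253.9, S_uud = 132, S_udd = 68.66, S_ddd = 35.7
Terminal payoffs (S − K): max(93.91, 0) = 93.91, max(-27.97, 0) = 0, max(-91.34, 0) = 0, max(-124.3, 0) = 0
Node uu (S = 203.1): V_uu = e^(−0.12)·[0.7958·93.9062 + 0.2042·0.0000] = 66.2824
Node ud (S = 105.6): V_ud = e^(−0.12)·[0.7958·0.0000 + 0.2042·0.0000] = 0.0000
Node dd (S = 54.93): V_dd = e^(−0.12)·[0.7958·0.0000 + 0.2042·0.0000] = 0.0000
Node u (S = 162.5): V_u = e^(−0.12)·[0.7958·66.2824 + 0.2042·0.0000] = 46.7845
Node d (S = 84.5): V_d = e^(−0.12)·[0.7958·0.0000 + 0.2042·0.0000] = 0.0000
Node 0 (S = 130): V_0 = e^(−0.12)·[0.7958·46.7845 + 0.2042·0.0000] = 33.0222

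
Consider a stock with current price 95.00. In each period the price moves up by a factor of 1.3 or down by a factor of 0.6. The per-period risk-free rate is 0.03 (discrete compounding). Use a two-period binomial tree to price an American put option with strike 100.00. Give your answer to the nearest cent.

21.89

Risk-neutral probability p = (1 + 0.03 − 0.6)/(1.3 − 0.6) = 0.4300/0.7000 = 0.6143
Terminal stock prices: S_uu = 160.6, S_ud = 74.1, S_dd = 34.2
Terminal payoffs (K − S): max(-60.55, 0) = 0, max(25.9, 0) = 25.9, max(65.8, 0) = 65.8
Node u (S = 123.5): continuation = 1/1.03·[0.6143·0.0000 + 0.3857·25.9000] = 9.6990; exercise value = 0.0000 ≤ continuation, so V_u = 9.6990
Node d (S = 57): continuation = 1/1.03·[0.6143·25.9000 + 0.3857·65.8000] = 40.0874; exercise value = 43.0000 > continuation, so V_d = 43.0000 (exercise)
Node 0 (S = 95): continuation = 1/1.03·[0.6143·9.6990 + 0.3857·43.0000] = 21.8871; exercise value = 5.0000 ≤ continuation, so V_0 = 21.8871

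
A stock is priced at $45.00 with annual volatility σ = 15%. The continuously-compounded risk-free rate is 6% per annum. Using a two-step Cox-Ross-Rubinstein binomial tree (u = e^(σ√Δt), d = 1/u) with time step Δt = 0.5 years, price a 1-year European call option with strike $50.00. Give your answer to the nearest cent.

CRR parameters: u = e^(σ√Δt) = e^(0.15·√0.5) = 1.1119, d = 1/u = 0.8994
Per-period rate: rΔt = 0.06·0.5 = 0.03, so R = e^0.03 = 1.0305
Risk-neutral probability p = (e^0.03 − 0.8994)/(1.1119 − 0.8994) = 0.1311/0.2125 = 0.6168
Terminal stock prices: S_uu = 55.63, S_ud = 45, S_dd = 36.4
Terminal payoffs (S − K): max(5.634, 0) = 5.634, max(-5, 0) = 0, max(-13.6, 0) = 0
Node u (S = 50.04): V_u = e^(−0.03)·[0.6168·5.6340 + 0.3832·0.0000] = 3.3724
Node d (S = 40.47): V_d = e^(−0.03)·[0.6168·0.0000 + 0.3832·0.0000] = 0.0000
Node 0 (S = 45): V_0 = e^(−0.03)·[0.6168·3.3724 + 0.3832·0.0000] = 2.0186

$2.02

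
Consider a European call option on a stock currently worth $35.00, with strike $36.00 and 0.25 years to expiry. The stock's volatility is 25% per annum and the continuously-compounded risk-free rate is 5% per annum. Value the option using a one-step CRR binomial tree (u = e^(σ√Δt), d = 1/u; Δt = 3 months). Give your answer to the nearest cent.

$1.88

CRR parameters: u = e^(σ√Δt) = e^(0.25·√0.25) = 1.1331, d = 1/u = 0.8825
Per-period rate: rΔt = 0.05·0.25 = 0.0125, so R = e^0.0125 = 1.0126
Risk-neutral probability p = (e^0.0125 − 0.8825)/(1.1331 − 0.8825) = 0.1301/0.2507 = 0.5190
Terminal stock prices: S_u = 39.66, S_d = 30.89
Terminal payoffs (S − K): max(3.66, 0) = 3.66, max(-5.113, 0) = 0
Node 0 (S = 35): V_0 = e^(−0.0125)·[0.5190·3.6602 + 0.4810·0.0000] = 1.8759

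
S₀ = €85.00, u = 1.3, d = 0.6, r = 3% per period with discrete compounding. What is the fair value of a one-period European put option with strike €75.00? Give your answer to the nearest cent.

Risk-neutral probability p = (1 + 0.03 − 0.6)/(1.3 − 0.6) = 0.4300/0.7000 = 0.6143
Terminal stock prices: S_u = 110.5, S_d = 51
Terminal payoffs (K − S): max(-35.5, 0) = 0, max(24, 0) = 24
Node 0 (S = 85): V_0 = 1/1.03·[0.6143·0.0000 + 0.3857·24.0000] = 8.9875

€8.99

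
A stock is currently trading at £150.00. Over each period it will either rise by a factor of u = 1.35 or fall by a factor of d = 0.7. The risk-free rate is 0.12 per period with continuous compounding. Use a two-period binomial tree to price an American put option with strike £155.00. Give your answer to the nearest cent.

£17.53

Risk-neutral probability p = (e^0.12 − 0.7)/(1.35 − 0.7) = 0.4275/0.6500 = 0.6577
Terminal stock prices: S_uu = 273.4, S_ud = 141.8, S_dd = 73.5
Terminal payoffs (K − S): max(-118.4, 0) = 0, max(13.25, 0) = 13.25, max(81.5, 0) = 81.5
Node u (S = 202.5): continuation = e^(−0.12)·[0.6577·0.0000 + 0.3423·13.2500] = 4.0228; exercise value = 0.0000 ≤ continuation, so V_u = 4.0228
Node d (S = 105): continuation = e^(−0.12)·[0.6577·13.2500 + 0.3423·81.5000] = 32.4727; exercise value = 50.0000 > continuation, so V_d = 50.0000 (exercise)
Node 0 (S = 150): continuation = e^(−0.12)·[0.6577·4.0228 + 0.3423·50.0000] = 17.5267; exercise value = 5.0000 ≤ continuation, so V_0 = 17.5267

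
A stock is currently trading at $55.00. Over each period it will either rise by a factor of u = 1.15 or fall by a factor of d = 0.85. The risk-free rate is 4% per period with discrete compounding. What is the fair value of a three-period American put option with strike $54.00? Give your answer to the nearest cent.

Risk-neutral probability p = (1 + 0.04 − 0.85)/(1.15 − 0.85) = 0.1900/0.3000 = 0.6333
Terminal stock prices: S_uuu = 83.65, S_uud = 61.83, S_udd = 45.7, S_ddd = 33.78
Terminal payoffs (K − S): max(-29.65, 0) = 0, max(-7.827, 0) = 0, max(8.302, 0) = 8.302, max(20.22, 0) = 20.22
Node uu (S = 72.74): continuation = 1/1.04·[0.6333·0.0000 + 0.3667·0.0000] = 0.0000; exercise value = 0.0000 ≤ continuation, so V_uu = 0.0000
Node ud (S = 53.76): continuation = 1/1.04·[0.6333·0.0000 + 0.3667·8.3019] = 2.9269; exercise value = 0.2375 ≤ continuation, so V_ud = 2.9269
Node dd (S = 39.74): continuation = 1/1.04·[0.6333·8.3019 + 0.3667·20.2231] = 12.1856; exercise value = 14.2625 > continuation, so V_dd = 14.2625 (exercise)
Node u (S = 63.25): continuation = 1/1.04·[0.6333·0.0000 + 0.3667·2.9269] = 1.0319; exercise value = 0.0000 ≤ continuation, so V_u = 1.0319
Node d (S = 46.75): continuation = 1/1.04·[0.6333·2.9269 + 0.3667·14.2625] = 6.8109; exercise value = 7.2500 > continuation, so V_d = 7.2500 (exercise)
Node 0 (S = 55): continuation = 1/1.04·[0.6333·1.0319 + 0.3667·7.2500] = 3.1845; exercise value = 0.0000 ≤ continuation, so V_0 = 3.1845

$3.18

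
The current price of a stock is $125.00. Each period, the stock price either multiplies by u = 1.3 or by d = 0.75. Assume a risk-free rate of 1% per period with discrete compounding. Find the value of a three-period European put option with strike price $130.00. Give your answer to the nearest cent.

Risk-neutral probability p = (1 + 0.01 − 0.75)/(1.3 − 0.75) = 0.2600/0.5500 = 0.4727
Terminal stock prices: S_uuu = 274.6, S_uud = 158.4, S_udd = 91.41, S_ddd = 52.73
Terminal payoffs (K − S): max(-144.6, 0) = 0, max(-28.44, 0) = 0, max(38.59, 0) = 38.59, max(77.27, 0) = 77.27
Node uu (S = 211.3): V_uu = 1/1.01·[0.4727·0.0000 + 0.5273·0.0000] = 0.0000
Node ud (S = 121.9): V_ud = 1/1.01·[0.4727·0.0000 + 0.5273·38.5938] = 20.1480
Node dd (S = 70.31): V_dd = 1/1.01·[0.4727·38.5938 + 0.5273·77.2656] = 58.4004
Node u (S = 162.5): V_u = 1/1.01·[0.4727·0.0000 + 0.5273·20.1480] = 10.5183
Node d (S = 93.75): V_d = 1/1.01·[0.4727·20.1480 + 0.5273·58.4004] = 39.9182
Node 0 (S = 125): V_0 = 1/1.01·[0.4727·10.5183 + 0.5273·39.9182] = 25.7624

$25.76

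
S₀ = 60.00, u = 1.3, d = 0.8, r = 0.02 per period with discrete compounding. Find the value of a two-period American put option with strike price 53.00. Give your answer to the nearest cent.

Risk-neutral probability p = (1 + 0.02 − 0.8)/(1.3 − 0.8) = 0.2200/0.5000 = 0.4400
Terminal stock prices: S_uu = 101.4, S_ud = 62.4, S_dd = 38.4
Terminal payoffs (K − S): max(-48.4, 0) = 0, max(-9.4, 0) = 0, max(14.6, 0) = 14.6
Node u (S = 78): continuation = 1/1.02·[0.4400·0.0000 + 0.5600·0.0000] = 0.0000; exercise value = 0.0000 ≤ continuation, so V_u = 0.0000
Node d (S = 48): continuation = 1/1.02·[0.4400·0.0000 + 0.5600·14.6000] = 8.0157; exercise value = 5.0000 ≤ continuation, so V_d = 8.0157
Node 0 (S = 60): continuation = 1/1.02·[0.4400·0.0000 + 0.5600·8.0157] = 4.4008; exercise value = 0.0000 ≤ continuation, so V_0 = 4.4008

4.40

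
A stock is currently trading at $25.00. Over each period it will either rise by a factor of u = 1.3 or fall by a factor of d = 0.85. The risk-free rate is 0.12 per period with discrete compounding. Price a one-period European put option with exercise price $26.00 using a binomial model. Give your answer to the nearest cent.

Risk-neutral probability p = (1 + 0.12 − 0.85)/(1.3 − 0.85) = 0.2700/0.4500 = 0.6000
Terminal stock prices: S_u = 32.5, S_d = 21.25
Terminal payoffs (K − S): max(-6.5, 0) = 0, max(4.75, 0) = 4.75
Node 0 (S = 25): V_0 = 1/1.12·[0.6000·0.0000 + 0.4000·4.7500] = 1.6964

$1.70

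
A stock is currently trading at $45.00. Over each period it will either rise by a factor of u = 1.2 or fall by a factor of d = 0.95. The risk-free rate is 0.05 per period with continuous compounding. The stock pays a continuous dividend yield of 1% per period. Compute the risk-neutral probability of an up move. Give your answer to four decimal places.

Per-period risk-free factor R = e^0.05 = 1.0513; dividend-adjusted growth = e^(0.05−0.01) = 1.0408.
Risk-neutral probability p = (1.0408 − 0.95)/(1.2 − 0.95) = 0.0908/0.2500 = 0.3632

p = 0.3632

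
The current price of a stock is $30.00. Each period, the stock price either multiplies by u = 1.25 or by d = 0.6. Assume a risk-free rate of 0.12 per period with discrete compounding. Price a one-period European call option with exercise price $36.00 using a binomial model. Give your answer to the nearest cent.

Risk-neutral probability p = (1 + 0.12 − 0.6)/(1.25 − 0.6) = 0.5200/0.6500 = 0.8000
Terminal stock prices: S_u = 37.5, S_d = 18
Terminal payoffs (S − K): max(1.5, 0) = 1.5, max(-18, 0) = 0
Node 0 (S = 30): V_0 = 1/1.12·[0.8000·1.5000 + 0.2000·0.0000] = 1.0714

$1.07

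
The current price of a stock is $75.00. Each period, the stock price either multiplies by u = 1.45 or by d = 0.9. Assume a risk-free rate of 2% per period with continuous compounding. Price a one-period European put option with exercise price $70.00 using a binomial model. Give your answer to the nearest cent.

Risk-neutral probability p = (e^0.02 − 0.9)/(1.45 − 0.9) = 0.1202/0.5500 = 0.2185
Terminal stock prices: S_u = 108.8, S_d = 67.5
Terminal payoffs (K − S): max(-38.75, 0) = 0, max(2.5, 0) = 2.5
Node 0 (S = 75): V_0 = e^(−0.02)·[0.2185·0.0000 + 0.7815·2.5000] = 1.9149

$1.91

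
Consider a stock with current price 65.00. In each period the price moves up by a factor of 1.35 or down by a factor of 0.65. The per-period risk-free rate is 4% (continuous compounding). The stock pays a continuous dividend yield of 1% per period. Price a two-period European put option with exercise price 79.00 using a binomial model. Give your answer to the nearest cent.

19.97

Per-period risk-free factor R = e^0.04 = 1.0408; dividend-adjusted growth = e^(0.04−0.01) = 1.0305.
Risk-neutral probability p = (1.0305 − 0.65)/(1.35 − 0.65) = 0.3805/0.7000 = 0.5435
Terminal stock prices: S_uu = 118.5, S_ud = 57.04, S_dd = 27.46
Terminal payoffs (K − S): max(-39.46, 0) = 0, max(21.96, 0) = 21.96, max(51.54, 0) = 51.54
Node u (S = 87.75): V_u = e^(−0.04)·[0.5435·0.0000 + 0.4565·21.9625] = 9.6326
Node d (S = 42.25): V_d = e^(−0.04)·[0.5435·21.9625 + 0.4565·51.5375] = 34.0728
Node 0 (S = 65): V_0 = e^(−0.04)·[0.5435·9.6326 + 0.4565·34.0728] = 19.9742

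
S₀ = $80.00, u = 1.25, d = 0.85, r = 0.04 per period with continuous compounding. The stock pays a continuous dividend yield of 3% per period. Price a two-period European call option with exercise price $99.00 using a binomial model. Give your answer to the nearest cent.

$3.84

Per-period risk-free factor R = e^0.04 = 1.0408; dividend-adjusted growth = e^(0.04−0.03) = 1.0101.
Risk-neutral probability p = (1.0101 − 0.85)/(1.25 − 0.85) = 0.1601/0.4000 = 0.4001
Terminal stock prices: S_uu = 125, S_ud = 85, S_dd = 57.8
Terminal payoffs (S − K): max(26, 0) = 26, max(-14, 0) = 0, max(-41.2, 0) = 0
Node u (S = 100): V_u = e^(−0.04)·[0.4001·26.0000 + 0.5999·0.0000] = 9.9953
Node d (S = 68): V_d = e^(−0.04)·[0.4001·0.0000 + 0.5999·0.0000] = 0.0000
Node 0 (S = 80): V_0 = e^(−0.04)·[0.4001·9.9953 + 0.5999·0.0000] = 3.8426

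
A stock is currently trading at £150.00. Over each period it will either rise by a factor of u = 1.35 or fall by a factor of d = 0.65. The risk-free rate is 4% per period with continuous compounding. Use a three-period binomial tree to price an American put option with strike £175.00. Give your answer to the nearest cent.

£42.76

Risk-neutral probability p = (e^0.04 − 0.65)/(1.35 − 0.65) = 0.3908/0.7000 = 0.5583
Terminal stock prices: S_uuu = 369.1, S_uud = 177.7, S_udd = 85.56, S_ddd = 41.19
Terminal payoffs (K − S): max(-194.1, 0) = 0, max(-2.694, 0) = 0, max(89.44, 0) = 89.44, max(133.8, 0) = 133.8
Node uu (S = 273.4): continuation = e^(−0.04)·[0.5583·0.0000 + 0.4417·0.0000] = 0.0000; exercise value = 0.0000 ≤ continuation, so V_uu = 0.0000
Node ud (S = 131.6): continuation = e^(−0.04)·[0.5583·0.0000 + 0.4417·89.4437] = 37.9581; exercise value = 43.3750 > continuation, so V_ud = 43.3750 (exercise)
Node dd (S = 63.38): continuation = e^(−0.04)·[0.5583·89.4437 + 0.4417·133.8063] = 104.7632; exercise value = 111.6250 > continuation, so V_dd = 111.6250 (exercise)
Node u (S = 202.5): continuation = e^(−0.04)·[0.5583·0.0000 + 0.4417·43.3750] = 18.4075; exercise value = 0.0000 ≤ continuation, so V_u = 18.4075
Node d (S = 97.5): continuation = e^(−0.04)·[0.5583·43.3750 + 0.4417·111.6250] = 70.6382; exercise value = 77.5000 > continuation, so V_d = 77.5000 (exercise)
Node 0 (S = 150): continuation = e^(−0.04)·[0.5583·18.4075 + 0.4417·77.5000] = 42.7634; exercise value = 25.0000 ≤ continuation, so V_0 = 42.7634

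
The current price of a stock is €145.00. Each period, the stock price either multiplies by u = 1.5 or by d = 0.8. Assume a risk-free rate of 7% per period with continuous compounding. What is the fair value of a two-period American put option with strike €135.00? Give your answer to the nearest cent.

€13.68

Risk-neutral probability p = (e^0.07 − 0.8)/(1.5 − 0.8) = 0.2725/0.7000 = 0.3893
Terminal stock prices: S_uu = 326.2, S_ud = 174, S_dd = 92.8
Terminal payoffs (K − S): max(-191.2, 0) = 0, max(-39, 0) = 0, max(42.2, 0) = 42.2
Node u (S = 217.5): continuation = e^(−0.07)·[0.3893·0.0000 + 0.6107·0.0000] = 0.0000; exercise value = 0.0000 ≤ continuation, so V_u = 0.0000
Node d (S = 116): continuation = e^(−0.07)·[0.3893·0.0000 + 0.6107·42.2000] = 24.0293; exercise value = 19.0000 ≤ continuation, so V_d = 24.0293
Node 0 (S = 145): continuation = e^(−0.07)·[0.3893·0.0000 + 0.6107·24.0293] = 13.6827; exercise value = 0.0000 ≤ continuation, so V_0 = 13.6827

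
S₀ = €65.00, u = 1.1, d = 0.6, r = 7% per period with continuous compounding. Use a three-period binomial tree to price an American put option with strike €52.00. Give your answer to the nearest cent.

€1.27

Risk-neutral probability p = (e^0.07 − 0.6)/(1.1 − 0.6) = 0.4725/0.5000 = 0.9450
Terminal stock prices: S_uuu = 86.52, S_uud = 47.19, S_udd = 25.74, S_ddd = 14.04
Terminal payoffs (K − S): max(-34.52, 0) = 0, max(4.81, 0) = 4.81, max(26.26, 0) = 26.26, max(37.96, 0) = 37.96
Node uu (S = 78.65): continuation = e^(−0.07)·[0.9450·0.0000 + 0.0550·4.8100] = 0.2466; exercise value = 0.0000 ≤ continuation, so V_uu = 0.2466
Node ud (S = 42.9): continuation = e^(−0.07)·[0.9450·4.8100 + 0.0550·26.2600] = 5.5845; exercise value = 9.1000 > continuation, so V_ud = 9.1000 (exercise)
Node dd (S = 23.4): continuation = e^(−0.07)·[0.9450·26.2600 + 0.0550·37.9600] = 25.0845; exercise value = 28.6000 > continuation, so V_dd = 28.6000 (exercise)
Node u (S = 71.5): continuation = e^(−0.07)·[0.9450·0.2466 + 0.0550·9.1000] = 0.6838; exercise value = 0.0000 ≤ continuation, so V_u = 0.6838
Node d (S = 39): continuation = e^(−0.07)·[0.9450·9.1000 + 0.0550·28.6000] = 9.4845; exercise value = 13.0000 > continuation, so V_d = 13.0000 (exercise)
Node 0 (S = 65): continuation = e^(−0.07)·[0.9450·0.6838 + 0.0550·13.0000] = 1.2690; exercise value = 0.0000 ≤ continuation, so V_0 = 1.2690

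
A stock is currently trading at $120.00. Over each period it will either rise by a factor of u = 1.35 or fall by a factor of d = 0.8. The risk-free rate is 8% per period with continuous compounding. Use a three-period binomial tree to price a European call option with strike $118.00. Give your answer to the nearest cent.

$36.34

Risk-neutral probability p = (e^0.08 − 0.8)/(1.35 − 0.8) = 0.2833/0.5500 = 0.5151
Terminal stock prices: S_uuu = 295.2, S_uud = 175, S_udd = 103.7, S_ddd = 61.44
Terminal payoffs (S − K): max(177.2, 0) = 177.2, max(56.96, 0) = 56.96, max(-14.32, 0) = 0, max(-56.56, 0) = 0
Node uu (S = 218.7): V_uu = e^(−0.08)·[0.5151·177.2450 + 0.4849·56.9600] = 109.7723
Node ud (S = 129.6): V_ud = e^(−0.08)·[0.5151·56.9600 + 0.4849·0.0000] = 27.0826
Node dd (S = 76.8): V_dd = e^(−0.08)·[0.5151·0.0000 + 0.4849·0.0000] = 0.0000
Node u (S = 162): V_u = e^(−0.08)·[0.5151·109.7723 + 0.4849·27.0826] = 64.3166
Node d (S = 96): V_d = e^(−0.08)·[0.5151·27.0826 + 0.4849·0.0000] = 12.8769
Node 0 (S = 120): V_0 = e^(−0.08)·[0.5151·64.3166 + 0.4849·12.8769] = 36.3448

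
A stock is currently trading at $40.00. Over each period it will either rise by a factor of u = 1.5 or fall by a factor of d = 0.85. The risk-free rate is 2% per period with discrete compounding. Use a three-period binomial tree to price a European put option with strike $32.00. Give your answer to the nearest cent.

Risk-neutral probability p = (1 + 0.02 − 0.85)/(1.5 − 0.85) = 0.1700/0.6500 = 0.2615
Terminal stock prices: S_uuu = 135, S_uud = 76.5, S_udd = 43.35, S_ddd = 24.56
Terminal payoffs (K − S): max(-103, 0) = 0, max(-44.5, 0) = 0, max(-11.35, 0) = 0, max(7.435, 0) = 7.435
Node uu (S = 90): V_uu = 1/1.02·[0.2615·0.0000 + 0.7385·0.0000] = 0.0000
Node ud (S = 51): V_ud = 1/1.02·[0.2615·0.0000 + 0.7385·0.0000] = 0.0000
Node dd (S = 28.9): V_dd = 1/1.02·[0.2615·0.0000 + 0.7385·7.4350] = 5.3828
Node u (S = 60): V_u = 1/1.02·[0.2615·0.0000 + 0.7385·0.0000] = 0.0000
Node d (S = 34): V_d = 1/1.02·[0.2615·0.0000 + 0.7385·5.3828] = 3.8971
Node 0 (S = 40): V_0 = 1/1.02·[0.2615·0.0000 + 0.7385·3.8971] = 2.8214

$2.82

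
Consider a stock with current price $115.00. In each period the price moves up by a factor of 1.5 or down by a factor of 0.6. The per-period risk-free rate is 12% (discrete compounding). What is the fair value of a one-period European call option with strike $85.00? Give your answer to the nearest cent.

$45.14

Risk-neutral probability p = (1 + 0.12 − 0.6)/(1.5 − 0.6) = 0.5200/0.9000 = 0.5778
Terminal stock prices: S_u = 172.5, S_d = 69
Terminal payoffs (S − K): max(87.5, 0) = 87.5, max(-16, 0) = 0
Node 0 (S = 115): V_0 = 1/1.12·[0.5778·87.5000 + 0.4222·0.0000] = 45.1389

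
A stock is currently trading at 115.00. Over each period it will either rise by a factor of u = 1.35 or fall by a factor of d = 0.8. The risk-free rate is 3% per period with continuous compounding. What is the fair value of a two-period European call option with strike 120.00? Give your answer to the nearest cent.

16.74

Risk-neutral probability p = (e^0.03 − 0.8)/(1.35 − 0.8) = 0.2305/0.5500 = 0.4190
Terminal stock prices: S_uu = 209.6, S_ud = 124.2, S_dd = 73.6
Terminal payoffs (S − K): max(89.59, 0) = 89.59, max(4.2, 0) = 4.2, max(-46.4, 0) = 0
Node u (S = 155.2): V_u = e^(−0.03)·[0.4190·89.5875 + 0.5810·4.2000] = 38.7965
Node d (S = 92): V_d = e^(−0.03)·[0.4190·4.2000 + 0.5810·0.0000] = 1.7078
Node 0 (S = 115): V_0 = e^(−0.03)·[0.4190·38.7965 + 0.5810·1.7078] = 16.7385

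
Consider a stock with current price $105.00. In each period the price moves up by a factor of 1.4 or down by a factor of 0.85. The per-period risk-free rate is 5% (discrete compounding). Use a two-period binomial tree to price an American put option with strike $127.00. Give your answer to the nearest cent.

$23.31

Risk-neutral probability p = (1 + 0.05 − 0.85)/(1.4 − 0.85) = 0.2000/0.5500 = 0.3636
Terminal stock prices: S_uu = 205.8, S_ud = 125, S_dd = 75.86
Terminal payoffs (K − S): max(-78.8, 0) = 0, max(2.05, 0) = 2.05, max(51.14, 0) = 51.14
Node u (S = 147): continuation = 1/1.05·[0.3636·0.0000 + 0.6364·2.0500] = 1.2424; exercise value = 0.0000 ≤ continuation, so V_u = 1.2424
Node d (S = 89.25): continuation = 1/1.05·[0.3636·2.0500 + 0.6364·51.1375] = 31.7024; exercise value = 37.7500 > continuation, so V_d = 37.7500 (exercise)
Node 0 (S = 105): continuation = 1/1.05·[0.3636·1.2424 + 0.6364·37.7500] = 23.3091; exercise value = 22.0000 ≤ continuation, so V_0 = 23.3091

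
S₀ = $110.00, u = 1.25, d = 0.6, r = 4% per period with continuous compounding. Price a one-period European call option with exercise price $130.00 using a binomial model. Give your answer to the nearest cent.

Risk-neutral probability p = (e^0.04 − 0.6)/(1.25 − 0.6) = 0.4408/0.6500 = 0.6782
Terminal stock prices: S_u = 137.5, S_d = 66
Terminal payoffs (S − K): max(7.5, 0) = 7.5, max(-64, 0) = 0
Node 0 (S = 110): V_0 = e^(−0.04)·[0.6782·7.5000 + 0.3218·0.0000] = 4.8868

$4.89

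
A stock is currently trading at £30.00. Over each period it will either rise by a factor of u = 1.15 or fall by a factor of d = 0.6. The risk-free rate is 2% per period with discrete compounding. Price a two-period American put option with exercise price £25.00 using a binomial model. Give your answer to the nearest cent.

Risk-neutral probability p = (1 + 0.02 − 0.6)/(1.15 − 0.6) = 0.4200/0.5500 = 0.7636
Terminal stock prices: S_uu = 39.67, S_ud = 20.7, S_dd = 10.8
Terminal payoffs (K − S): max(-14.67, 0) = 0, max(4.3, 0) = 4.3, max(14.2, 0) = 14.2
Node u (S = 34.5): continuation = 1/1.02·[0.7636·0.0000 + 0.2364·4.3000] = 0.9964; exercise value = 0.0000 ≤ continuation, so V_u = 0.9964
Node d (S = 18): continuation = 1/1.02·[0.7636·4.3000 + 0.2364·14.2000] = 6.5098; exercise value = 7.0000 > continuation, so V_d = 7.0000 (exercise)
Node 0 (S = 30): continuation = 1/1.02·[0.7636·0.9964 + 0.2364·7.0000] = 2.3681; exercise value = 0.0000 ≤ continuation, so V_0 = 2.3681

£2.37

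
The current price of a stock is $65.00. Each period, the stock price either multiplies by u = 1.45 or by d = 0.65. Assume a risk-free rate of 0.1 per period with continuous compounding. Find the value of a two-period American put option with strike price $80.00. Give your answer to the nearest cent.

Risk-neutral probability p = (e^0.1 − 0.65)/(1.45 − 0.65) = 0.4552/0.8000 = 0.5690
Terminal stock prices: S_uu = 136.7, S_ud = 61.26, S_dd = 27.46
Terminal payoffs (K − S): max(-56.66, 0) = 0, max(18.74, 0) = 18.74, max(52.54, 0) = 52.54
Node u (S = 94.25): continuation = e^(−0.1)·[0.5690·0.0000 + 0.4310·18.7375] = 7.3080; exercise value = 0.0000 ≤ continuation, so V_u = 7.3080
Node d (S = 42.25): continuation = e^(−0.1)·[0.5690·18.7375 + 0.4310·52.5375] = 30.1370; exercise value = 37.7500 > continuation, so V_d = 37.7500 (exercise)
Node 0 (S = 65): continuation = e^(−0.1)·[0.5690·7.3080 + 0.4310·37.7500] = 18.4855; exercise value = 15.0000 ≤ continuation, so V_0 = 18.4855

$18.49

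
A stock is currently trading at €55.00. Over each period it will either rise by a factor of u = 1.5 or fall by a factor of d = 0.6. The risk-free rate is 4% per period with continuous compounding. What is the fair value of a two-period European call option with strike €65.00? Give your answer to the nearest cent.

Risk-neutral probability p = (e^0.04 − 0.6)/(1.5 − 0.6) = 0.4408/0.9000 = 0.4898
Terminal stock prices: S_uu = 123.8, S_ud = 49.5, S_dd = 19.8
Terminal payoffs (S − K): max(58.75, 0) = 58.75, max(-15.5, 0) = 0, max(-45.2, 0) = 0
Node u (S = 82.5): V_u = e^(−0.04)·[0.4898·58.7500 + 0.5102·0.0000] = 27.6469
Node d (S = 33): V_d = e^(−0.04)·[0.4898·0.0000 + 0.5102·0.0000] = 0.0000
Node 0 (S = 55): V_0 = e^(−0.04)·[0.4898·27.6469 + 0.5102·0.0000] = 13.0102

€13.01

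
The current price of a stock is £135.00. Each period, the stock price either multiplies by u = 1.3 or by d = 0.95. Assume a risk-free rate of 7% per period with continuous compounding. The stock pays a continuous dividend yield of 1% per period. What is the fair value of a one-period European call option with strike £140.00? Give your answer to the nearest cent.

Per-period risk-free factor R = e^0.07 = 1.0725; dividend-adjusted growth = e^(0.07−0.01) = 1.0618.
Risk-neutral probability p = (1.0618 − 0.95)/(1.3 − 0.95) = 0.1118/0.3500 = 0.3195
Terminal stock prices: S_u = 175.5, S_d = 128.2
Terminal payoffs (S − K): max(35.5, 0) = 35.5, max(-11.75, 0) = 0
Node 0 (S = 135): V_0 = e^(−0.07)·[0.3195·35.5000 + 0.6805·0.0000] = 10.5765

£10.58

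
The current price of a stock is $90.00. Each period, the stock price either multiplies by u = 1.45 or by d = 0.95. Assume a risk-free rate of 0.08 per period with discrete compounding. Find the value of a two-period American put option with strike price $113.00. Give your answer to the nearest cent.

$23.00

Risk-neutral probability p = (1 + 0.08 − 0.95)/(1.45 − 0.95) = 0.1300/0.5000 = 0.2600
Terminal stock prices: S_uu = 189.2, S_ud = 124, S_dd = 81.22
Terminal payoffs (K − S): max(-76.22, 0) = 0, max(-10.97, 0) = 0, max(31.78, 0) = 31.78
Node u (S = 130.5): continuation = 1/1.08·[0.2600·0.0000 + 0.7400·0.0000] = 0.0000; exercise value = 0.0000 ≤ continuation, so V_u = 0.0000
Node d (S = 85.5): continuation = 1/1.08·[0.2600·0.0000 + 0.7400·31.7750] = 21.7718; exercise value = 27.5000 > continuation, so V_d = 27.5000 (exercise)
Node 0 (S = 90): continuation = 1/1.08·[0.2600·0.0000 + 0.7400·27.5000] = 18.8426; exercise value = 23.0000 > continuation, so V_0 = 23.0000 (exercise)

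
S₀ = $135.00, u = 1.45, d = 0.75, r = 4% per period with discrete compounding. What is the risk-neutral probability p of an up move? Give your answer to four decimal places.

p = 0.4143

Risk-neutral probability p = (1 + 0.04 − 0.75)/(1.45 − 0.75) = 0.2900/0.7000 = 0.4143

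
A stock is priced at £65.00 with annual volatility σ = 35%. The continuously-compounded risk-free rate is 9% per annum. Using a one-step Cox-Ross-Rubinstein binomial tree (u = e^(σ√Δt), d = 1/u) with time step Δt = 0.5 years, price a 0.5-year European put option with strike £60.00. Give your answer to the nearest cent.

£4.15

CRR parameters: u = e^(σ√Δt) = e^(0.35·√0.5) = 1.2808, d = 1/u = 0.7808
Per-period rate: rΔt = 0.09·0.5 = 0.045, so R = e^0.045 = 1.0460
Risk-neutral probability p = (e^0.045 − 0.7808)/(1.2808 − 0.7808) = 0.2653/0.5000 = 0.5305
Terminal stock prices: S_u = 83.25, S_d = 50.75
Terminal payoffs (K − S): max(-23.25, 0) = 0, max(9.251, 0) = 9.251
Node 0 (S = 65): V_0 = e^(−0.045)·[0.5305·0.0000 + 0.4695·9.2506] = 4.1521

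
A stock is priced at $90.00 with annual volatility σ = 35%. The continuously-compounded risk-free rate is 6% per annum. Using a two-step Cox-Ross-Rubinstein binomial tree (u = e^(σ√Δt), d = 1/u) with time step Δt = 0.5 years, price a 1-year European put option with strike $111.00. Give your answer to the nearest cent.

CRR parameters: u = e^(σ√Δt) = e^(0.35·√0.5) = 1.2808, d = 1/u = 0.7808
Per-period rate: rΔt = 0.06·0.5 = 0.03, so R = e^0.03 = 1.0305
Risk-neutral probability p = (e^0.03 − 0.7808)/(1.2808 − 0.7808) = 0.2497/0.5000 = 0.4993
Terminal stock prices: S_uu = 147.6, S_ud = 90, S_dd = 54.86
Terminal payoffs (K − S): max(-36.64, 0) = 0, max(21, 0) = 21, max(56.14, 0) = 56.14
Node u (S = 115.3): V_u = e^(−0.03)·[0.4993·0.0000 + 0.5007·21.0000] = 10.2030
Node d (S = 70.27): V_d = e^(−0.03)·[0.4993·21.0000 + 0.5007·56.1372] = 37.4510
Node 0 (S = 90): V_0 = e^(−0.03)·[0.4993·10.2030 + 0.5007·37.4510] = 23.1401

$23.14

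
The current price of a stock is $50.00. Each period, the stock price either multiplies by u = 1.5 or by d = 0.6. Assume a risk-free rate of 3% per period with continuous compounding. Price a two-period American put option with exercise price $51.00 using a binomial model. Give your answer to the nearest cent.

$12.04

Risk-neutral probability p = (e^0.03 − 0.6)/(1.5 − 0.6) = 0.4305/0.9000 = 0.4783
Terminal stock prices: S_uu = 112.5, S_ud = 45, S_dd = 18
Terminal payoffs (K − S): max(-61.5, 0) = 0, max(6, 0) = 6, max(33, 0) = 33
Node u (S = 75): continuation = e^(−0.03)·[0.4783·0.0000 + 0.5217·6.0000] = 3.0378; exercise value = 0.0000 ≤ continuation, so V_u = 3.0378
Node d (S = 30): continuation = e^(−0.03)·[0.4783·6.0000 + 0.5217·33.0000] = 19.4927; exercise value = 21.0000 > continuation, so V_d = 21.0000 (exercise)
Node 0 (S = 50): continuation = e^(−0.03)·[0.4783·3.0378 + 0.5217·21.0000] = 12.0422; exercise value = 1.0000 ≤ continuation, so V_0 = 12.0422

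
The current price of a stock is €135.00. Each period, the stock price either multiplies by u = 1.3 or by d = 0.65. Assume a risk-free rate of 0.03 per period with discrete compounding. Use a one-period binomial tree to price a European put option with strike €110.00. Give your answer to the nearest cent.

Risk-neutral probability p = (1 + 0.03 − 0.65)/(1.3 − 0.65) = 0.3800/0.6500 = 0.5846
Terminal stock prices: S_u = 175.5, S_d = 87.75
Terminal payoffs (K − S): max(-65.5, 0) = 0, max(22.25, 0) = 22.25
Node 0 (S = 135): V_0 = 1/1.03·[0.5846·0.0000 + 0.4154·22.2500] = 8.9731

€8.97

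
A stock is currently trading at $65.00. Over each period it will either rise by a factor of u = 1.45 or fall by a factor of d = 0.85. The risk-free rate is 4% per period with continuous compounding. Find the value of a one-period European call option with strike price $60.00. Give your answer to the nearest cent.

$10.47

Risk-neutral probability p = (e^0.04 − 0.85)/(1.45 − 0.85) = 0.1908/0.6000 = 0.3180
Terminal stock prices: S_u = 94.25, S_d = 55.25
Terminal payoffs (S − K): max(34.25, 0) = 34.25, max(-4.75, 0) = 0
Node 0 (S = 65): V_0 = e^(−0.04)·[0.3180·34.2500 + 0.6820·0.0000] = 10.4650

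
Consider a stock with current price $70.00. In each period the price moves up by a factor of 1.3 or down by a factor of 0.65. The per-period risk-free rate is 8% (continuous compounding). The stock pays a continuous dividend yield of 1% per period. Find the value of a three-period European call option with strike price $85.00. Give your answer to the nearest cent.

$14.86

Per-period risk-free factor R = e^0.08 = 1.0833; dividend-adjusted growth = e^(0.08−0.01) = 1.0725.
Risk-neutral probability p = (1.0725 − 0.65)/(1.3 − 0.65) = 0.4225/0.6500 = 0.6500
Terminal stock prices: S_uuu = 153.8, S_uud = 76.9, S_udd = 38.45, S_ddd = 19.22
Terminal payoffs (S − K): max(68.79, 0) = 68.79, max(-8.105, 0) = 0, max(-46.55, 0) = 0, max(-65.78, 0) = 0
Node uu (S = 118.3): V_uu = e^(−0.08)·[0.6500·68.7900 + 0.3500·0.0000] = 41.2766
Node ud (S = 59.15): V_ud = e^(−0.08)·[0.6500·0.0000 + 0.3500·0.0000] = 0.0000
Node dd (S = 29.58): V_dd = e^(−0.08)·[0.6500·0.0000 + 0.3500·0.0000] = 0.0000
Node u (S = 91): V_u = e^(−0.08)·[0.6500·41.2766 + 0.3500·0.0000] = 24.7675
Node d (S = 45.5): V_d = e^(−0.08)·[0.6500·0.0000 + 0.3500·0.0000] = 0.0000
Node 0 (S = 70): V_0 = e^(−0.08)·[0.6500·24.7675 + 0.3500·0.0000] = 14.8614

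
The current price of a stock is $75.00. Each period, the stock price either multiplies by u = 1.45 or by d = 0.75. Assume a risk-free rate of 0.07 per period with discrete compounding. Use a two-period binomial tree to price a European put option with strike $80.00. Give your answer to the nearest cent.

$9.73

Risk-neutral probability p = (1 + 0.07 − 0.75)/(1.45 − 0.75) = 0.3200/0.7000 = 0.4571
Terminal stock prices: S_uu = 157.7, S_ud = 81.56, S_dd = 42.19
Terminal payoffs (K − S): max(-77.69, 0) = 0, max(-1.562, 0) = 0, max(37.81, 0) = 37.81
Node u (S = 108.8): V_u = 1/1.07·[0.4571·0.0000 + 0.5429·0.0000] = 0.0000
Node d (S = 56.25): V_d = 1/1.07·[0.4571·0.0000 + 0.5429·37.8125] = 19.1839
Node 0 (S = 75): V_0 = 1/1.07·[0.4571·0.0000 + 0.5429·19.1839] = 9.7328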